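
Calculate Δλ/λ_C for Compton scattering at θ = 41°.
0.2453 λ_C

The Compton shift formula is:
Δλ = λ_C(1 - cos θ)

Dividing both sides by λ_C:
Δλ/λ_C = 1 - cos θ

For θ = 41°:
Δλ/λ_C = 1 - cos(41°)
Δλ/λ_C = 1 - 0.7547
Δλ/λ_C = 0.2453

This means the shift is 0.2453 × λ_C = 0.5952 pm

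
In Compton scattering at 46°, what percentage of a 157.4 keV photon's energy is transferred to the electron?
0.0860 (or 8.60%)

Calculate initial and final photon energies:

Initial: E₀ = 157.4 keV → λ₀ = 7.8770 pm
Compton shift: Δλ = 0.7409 pm
Final wavelength: λ' = 8.6179 pm
Final energy: E' = 143.8688 keV

Fractional energy loss:
(E₀ - E')/E₀ = (157.4000 - 143.8688)/157.4000
= 13.5312/157.4000
= 0.0860
= 8.60%

(Intermediate values are shown rounded; full precision is carried through to the final answer.)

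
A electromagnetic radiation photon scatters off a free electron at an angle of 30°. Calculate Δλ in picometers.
0.3251 pm

Using the Compton scattering formula:
Δλ = λ_C(1 - cos θ)

where λ_C = h/(m_e·c) ≈ 2.4263 pm is the Compton wavelength of an electron.

For θ = 30°:
cos(30°) = 0.8660
1 - cos(30°) = 0.1340

Δλ = 2.4263 × 0.1340
Δλ = 0.3251 pm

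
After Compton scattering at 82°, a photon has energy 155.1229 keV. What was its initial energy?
210.0000 keV

Convert final energy to wavelength (hc ≈ 1239.842 keV·pm):
λ' = hc/E' = 1239.842 / 155.1229 = 7.9926 pm

Calculate the Compton shift:
Δλ = λ_C(1 - cos(82°))
Δλ = 2.4263 × (1 - cos(82°))
Δλ = 2.0886 pm

Initial wavelength:
λ = λ' - Δλ = 7.9926 - 2.0886 = 5.9040 pm

Initial energy:
E = hc/λ = 1239.842 / 5.9040 = 210.0000 keV

(Intermediate values are shown rounded; full precision is carried through to the final answer.)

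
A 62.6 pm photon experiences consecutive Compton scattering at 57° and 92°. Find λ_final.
66.2158 pm

Apply Compton shift twice:

First scattering at θ₁ = 57°:
Δλ₁ = λ_C(1 - cos(57°))
Δλ₁ = 2.4263 × 0.4554
Δλ₁ = 1.1048 pm

After first scattering:
λ₁ = 62.6 + 1.1048 = 63.7048 pm

Second scattering at θ₂ = 92°:
Δλ₂ = λ_C(1 - cos(92°))
Δλ₂ = 2.4263 × 1.0349
Δλ₂ = 2.5110 pm

Final wavelength:
λ₂ = 63.7048 + 2.5110 = 66.2158 pm

Total shift: Δλ_total = 1.1048 + 2.5110 = 3.6158 pm

(Intermediate values are shown rounded; full precision is carried through to the final answer.)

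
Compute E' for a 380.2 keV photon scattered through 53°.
293.3047 keV

First convert energy to wavelength:
λ = hc/E, with hc ≈ 1239.842 keV·pm (i.e. 1239.842 eV·nm)

For E = 380.2 keV = 380200 eV:
λ = 1239.842 keV·pm / 380.2 keV
λ = 3.2610 pm

Calculate the Compton shift:
Δλ = λ_C(1 - cos(53°)) = 2.4263 × 0.3982
Δλ = 0.9661 pm

Final wavelength:
λ' = 3.2610 + 0.9661 = 4.2271 pm

Final energy:
E' = hc/λ' = 1239.842 / 4.2271 = 293.3047 keV

(Intermediate values are shown rounded; full precision is carried through to the final answer.)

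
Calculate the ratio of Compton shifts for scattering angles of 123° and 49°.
123° produces the larger shift by a factor of 4.491

Calculate both shifts using Δλ = λ_C(1 - cos θ):

For θ₁ = 49°:
Δλ₁ = 2.4263 × (1 - cos(49°))
Δλ₁ = 2.4263 × 0.3439
Δλ₁ = 0.8345 pm

For θ₂ = 123°:
Δλ₂ = 2.4263 × (1 - cos(123°))
Δλ₂ = 2.4263 × 1.5446
Δλ₂ = 3.7478 pm

The 123° angle produces the larger shift.
Ratio: 3.7478/0.8345 = 4.491

(Intermediate values are shown rounded; full precision is carried through to the final answer.)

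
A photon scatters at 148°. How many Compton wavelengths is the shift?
1.8480 λ_C

The Compton shift formula is:
Δλ = λ_C(1 - cos θ)

Dividing both sides by λ_C:
Δλ/λ_C = 1 - cos θ

For θ = 148°:
Δλ/λ_C = 1 - cos(148°)
Δλ/λ_C = 1 - -0.8480
Δλ/λ_C = 1.8480

This means the shift is 1.8480 × λ_C = 4.4839 pm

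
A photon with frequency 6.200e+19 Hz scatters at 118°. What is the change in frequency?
2.631e+19 Hz (decrease)

Convert frequency to wavelength (c = 299792458 m/s):
λ₀ = c/f₀ = 299792458/6.200e+19 = 4.8353622e-12 m = 4.8354 pm

Calculate Compton shift:
Δλ = λ_C(1 - cos(118°)) = 3.5654 pm

Final wavelength:
λ' = λ₀ + Δλ = 4.8354 + 3.5654 = 8.4008 pm

Final frequency:
f' = c/λ' = 299792458/8.4007561e-12 = 3.5686366e+19 Hz

Frequency shift (decrease):
Δf = f₀ - f' = 6.200e+19 - 3.5686366e+19 = 2.631e+19 Hz

(Intermediate values are shown rounded; full precision is carried through to the final answer.)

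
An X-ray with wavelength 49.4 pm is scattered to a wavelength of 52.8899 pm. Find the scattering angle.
116.00°

First find the wavelength shift:
Δλ = λ' - λ = 52.8899 - 49.4 = 3.4899 pm

Using Δλ = λ_C(1 - cos θ), with λ_C = h/(m_e·c) ≈ 2.42631024 pm:
cos θ = 1 - Δλ/λ_C
cos θ = 1 - 3.4899/2.42631024
cos θ = -0.438357

θ = arccos(-0.438357)
θ = 116.00°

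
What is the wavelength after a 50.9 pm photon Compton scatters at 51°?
51.7994 pm

Using the Compton scattering formula:
λ' = λ + Δλ = λ + λ_C(1 - cos θ)

Given:
- Initial wavelength λ = 50.9 pm
- Scattering angle θ = 51°
- Compton wavelength λ_C ≈ 2.4263 pm

Calculate the shift:
Δλ = 2.4263 × (1 - cos(51°))
Δλ = 2.4263 × 0.3707
Δλ = 0.8994 pm

Final wavelength:
λ' = 50.9 + 0.8994 = 51.7994 pm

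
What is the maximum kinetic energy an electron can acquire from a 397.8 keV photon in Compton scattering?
242.2240 keV

Maximum energy transfer occurs at θ = 180° (backscattering).

Initial photon: E₀ = 397.8 keV → λ₀ = 3.1167 pm

Maximum Compton shift (at 180°):
Δλ_max = 2λ_C = 2 × 2.4263 = 4.8526 pm

Final wavelength:
λ' = 3.1167 + 4.8526 = 7.9694 pm

Minimum photon energy (maximum energy to electron):
E'_min = hc/λ' = 155.5760 keV

Maximum electron kinetic energy:
K_max = E₀ - E'_min = 397.8000 - 155.5760 = 242.2240 keV

(Intermediate values are shown rounded; full precision is carried through to the final answer.)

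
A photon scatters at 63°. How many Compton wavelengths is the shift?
0.5460 λ_C

The Compton shift formula is:
Δλ = λ_C(1 - cos θ)

Dividing both sides by λ_C:
Δλ/λ_C = 1 - cos θ

For θ = 63°:
Δλ/λ_C = 1 - cos(63°)
Δλ/λ_C = 1 - 0.4540
Δλ/λ_C = 0.5460

This means the shift is 0.5460 × λ_C = 1.3248 pm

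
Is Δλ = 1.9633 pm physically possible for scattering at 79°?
Yes, consistent

Calculate the expected shift for θ = 79°:

Δλ_expected = λ_C(1 - cos(79°))
Δλ_expected = 2.4263 × (1 - cos(79°))
Δλ_expected = 2.4263 × 0.8092
Δλ_expected = 1.9633 pm

Given shift: 1.9633 pm
Expected shift: 1.9633 pm
Difference: 0.0000 pm

The values match. This is consistent with Compton scattering at the stated angle.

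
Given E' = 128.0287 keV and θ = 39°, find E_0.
135.5999 keV

Convert final energy to wavelength (hc ≈ 1239.842 keV·pm):
λ' = hc/E' = 1239.842 / 128.0287 = 9.6841 pm

Calculate the Compton shift:
Δλ = λ_C(1 - cos(39°))
Δλ = 2.4263 × (1 - cos(39°))
Δλ = 0.5407 pm

Initial wavelength:
λ = λ' - Δλ = 9.6841 - 0.5407 = 9.1434 pm

Initial energy:
E = hc/λ = 1239.842 / 9.1434 = 135.5999 keV

(Intermediate values are shown rounded; full precision is carried through to the final answer.)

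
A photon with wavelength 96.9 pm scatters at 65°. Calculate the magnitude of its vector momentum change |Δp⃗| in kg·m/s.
7.2963e-24 kg·m/s

Photon momentum magnitude is p = h/λ.

Initial momentum:
p₀ = h/λ = 6.6261e-34/9.6900e-11 = 6.8380e-24 kg·m/s

After scattering:
λ' = λ + Δλ = 96.9 + 1.4009 = 98.3009 pm
p' = h/λ' = 6.6261e-34/9.8301e-11 = 6.7406e-24 kg·m/s

Momentum is a vector; the scattered photon's direction makes angle θ = 65° with the incident direction. The magnitude of the vector change Δp⃗ = p⃗₀ − p⃗' is found from the law of cosines:
|Δp⃗|² = p₀² + p'² − 2p₀p'cos θ
|Δp⃗|² = (6.8380e-24)² + (6.7406e-24)² − 2·6.8380e-24·6.7406e-24·cos(65°)
|Δp⃗| = 7.2963e-24 kg·m/s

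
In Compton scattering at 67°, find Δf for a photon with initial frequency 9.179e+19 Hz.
2.860e+19 Hz (decrease)

Convert frequency to wavelength (c = 299792458 m/s):
λ₀ = c/f₀ = 299792458/9.179e+19 = 3.2660688e-12 m = 3.2661 pm

Calculate Compton shift:
Δλ = λ_C(1 - cos(67°)) = 1.4783 pm

Final wavelength:
λ' = λ₀ + Δλ = 3.2661 + 1.4783 = 4.7443 pm

Final frequency:
f' = c/λ' = 299792458/4.7443441e-12 = 6.3189442e+19 Hz

Frequency shift (decrease):
Δf = f₀ - f' = 9.179e+19 - 6.3189442e+19 = 2.860e+19 Hz

(Intermediate values are shown rounded; full precision is carried through to the final answer.)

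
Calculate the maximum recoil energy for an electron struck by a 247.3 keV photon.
121.6336 keV

Maximum energy transfer occurs at θ = 180° (backscattering).

Initial photon: E₀ = 247.3 keV → λ₀ = 5.0135 pm

Maximum Compton shift (at 180°):
Δλ_max = 2λ_C = 2 × 2.4263 = 4.8526 pm

Final wavelength:
λ' = 5.0135 + 4.8526 = 9.8661 pm

Minimum photon energy (maximum energy to electron):
E'_min = hc/λ' = 125.6664 keV

Maximum electron kinetic energy:
K_max = E₀ - E'_min = 247.3000 - 125.6664 = 121.6336 keV

(Intermediate values are shown rounded; full precision is carried through to the final answer.)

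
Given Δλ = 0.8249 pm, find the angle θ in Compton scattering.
48.70°

From the Compton formula Δλ = λ_C(1 - cos θ), we can solve for θ:

cos θ = 1 - Δλ/λ_C

Given:
- Δλ = 0.8249 pm
- λ_C = h/(m_e·c) ≈ 2.42631024 pm

cos θ = 1 - 0.8249/2.42631024
cos θ = 1 - 0.339981
cos θ = 0.660019

θ = arccos(0.660019)
θ = 48.70°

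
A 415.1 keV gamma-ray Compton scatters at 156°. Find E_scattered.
162.5019 keV

First convert energy to wavelength:
λ = hc/E, with hc ≈ 1239.842 keV·pm (i.e. 1239.842 eV·nm)

For E = 415.1 keV = 415100 eV:
λ = 1239.842 keV·pm / 415.1 keV
λ = 2.9869 pm

Calculate the Compton shift:
Δλ = λ_C(1 - cos(156°)) = 2.4263 × 1.9135
Δλ = 4.6429 pm

Final wavelength:
λ' = 2.9869 + 4.6429 = 7.6297 pm

Final energy:
E' = hc/λ' = 1239.842 / 7.6297 = 162.5019 keV

(Intermediate values are shown rounded; full precision is carried through to the final answer.)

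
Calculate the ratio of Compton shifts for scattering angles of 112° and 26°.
112° produces the larger shift by a factor of 13.582

Calculate both shifts using Δλ = λ_C(1 - cos θ):

For θ₁ = 26°:
Δλ₁ = 2.4263 × (1 - cos(26°))
Δλ₁ = 2.4263 × 0.1012
Δλ₁ = 0.2456 pm

For θ₂ = 112°:
Δλ₂ = 2.4263 × (1 - cos(112°))
Δλ₂ = 2.4263 × 1.3746
Δλ₂ = 3.3352 pm

The 112° angle produces the larger shift.
Ratio: 3.3352/0.2456 = 13.582

(Intermediate values are shown rounded; full precision is carried through to the final answer.)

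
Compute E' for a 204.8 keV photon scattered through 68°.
163.7552 keV

First convert energy to wavelength:
λ = hc/E, with hc ≈ 1239.842 keV·pm (i.e. 1239.842 eV·nm)

For E = 204.8 keV = 204800 eV:
λ = 1239.842 keV·pm / 204.8 keV
λ = 6.0539 pm

Calculate the Compton shift:
Δλ = λ_C(1 - cos(68°)) = 2.4263 × 0.6254
Δλ = 1.5174 pm

Final wavelength:
λ' = 6.0539 + 1.5174 = 7.5713 pm

Final energy:
E' = hc/λ' = 1239.842 / 7.5713 = 163.7552 keV

(Intermediate values are shown rounded; full precision is carried through to the final answer.)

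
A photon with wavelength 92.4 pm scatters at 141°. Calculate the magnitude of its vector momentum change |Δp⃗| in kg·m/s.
1.3219e-23 kg·m/s

Photon momentum magnitude is p = h/λ.

Initial momentum:
p₀ = h/λ = 6.6261e-34/9.2400e-11 = 7.1711e-24 kg·m/s

After scattering:
λ' = λ + Δλ = 92.4 + 4.3119 = 96.7119 pm
p' = h/λ' = 6.6261e-34/9.6712e-11 = 6.8513e-24 kg·m/s

Momentum is a vector; the scattered photon's direction makes angle θ = 141° with the incident direction. The magnitude of the vector change Δp⃗ = p⃗₀ − p⃗' is found from the law of cosines:
|Δp⃗|² = p₀² + p'² − 2p₀p'cos θ
|Δp⃗|² = (7.1711e-24)² + (6.8513e-24)² − 2·7.1711e-24·6.8513e-24·cos(141°)
|Δp⃗| = 1.3219e-23 kg·m/s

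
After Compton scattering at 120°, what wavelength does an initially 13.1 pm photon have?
16.7395 pm

Using the Compton formula: λ' = λ + λ_C(1 − cos θ)

For θ = 120°, cos θ = -1/2 (exact) = -0.5000, so:
1 − cos 120° = 1 − (-1/2) = 1.5000

Δλ = λ_C × 1.5000 = 2.4263 × 1.5000 = 3.6395 pm

λ' = 13.1 + 3.6395 = 16.7395 pm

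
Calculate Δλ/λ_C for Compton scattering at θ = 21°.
0.0664 λ_C

The Compton shift formula is:
Δλ = λ_C(1 - cos θ)

Dividing both sides by λ_C:
Δλ/λ_C = 1 - cos θ

For θ = 21°:
Δλ/λ_C = 1 - cos(21°)
Δλ/λ_C = 1 - 0.9336
Δλ/λ_C = 0.0664

This means the shift is 0.0664 × λ_C = 0.1612 pm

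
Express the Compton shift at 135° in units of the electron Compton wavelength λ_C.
1.7071 λ_C

The Compton shift formula is:
Δλ = λ_C(1 - cos θ)

Dividing both sides by λ_C:
Δλ/λ_C = 1 - cos θ

For θ = 135°:
Δλ/λ_C = 1 - cos(135°)
Δλ/λ_C = 1 - -0.7071
Δλ/λ_C = 1.7071

This means the shift is 1.7071 × λ_C = 4.1420 pm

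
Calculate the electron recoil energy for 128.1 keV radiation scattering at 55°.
12.3712 keV

By energy conservation: K_e = E_initial - E_final

First find the scattered photon energy:
Initial wavelength: λ = hc/E = 9.6787 pm
Compton shift: Δλ = λ_C(1 - cos(55°)) = 1.0346 pm
Final wavelength: λ' = 9.6787 + 1.0346 = 10.7133 pm
Final photon energy: E' = hc/λ' = 115.7288 keV

Electron kinetic energy:
K_e = E - E' = 128.1000 - 115.7288 = 12.3712 keV

(Intermediate values are shown rounded; full precision is carried through to the final answer.)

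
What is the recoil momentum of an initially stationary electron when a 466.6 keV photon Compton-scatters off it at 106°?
3.0214e-22 kg·m/s

The electron is initially at rest, so by conservation of momentum:
p⃗_e = p⃗₀ − p⃗'  (incident photon momentum minus scattered photon momentum)

Photon momentum magnitudes (p = h/λ = E/c):
λ₀ = hc/E₀ = 2.6572 pm → p₀ = h/λ₀ = 2.4936e-22 kg·m/s
Δλ = λ_C(1 − cos 106°) = 3.0951 pm
λ' = 5.7523 pm → p' = h/λ' = 1.1519e-22 kg·m/s

The scattered photon makes angle θ = 106° with the incident direction, so by the law of cosines:
|p⃗_e|² = p₀² + p'² − 2p₀p'cos θ
|p⃗_e|² = (2.4936e-22)² + (1.1519e-22)² − 2·2.4936e-22·1.1519e-22·cos(106°)
|p⃗_e| = 3.0214e-22 kg·m/s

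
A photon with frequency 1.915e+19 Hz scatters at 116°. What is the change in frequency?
3.491e+18 Hz (decrease)

Convert frequency to wavelength (c = 299792458 m/s):
λ₀ = c/f₀ = 299792458/1.915e+19 = 1.5654959e-11 m = 15.6550 pm

Calculate Compton shift:
Δλ = λ_C(1 - cos(116°)) = 3.4899 pm

Final wavelength:
λ' = λ₀ + Δλ = 15.6550 + 3.4899 = 19.1449 pm

Final frequency:
f' = c/λ' = 299792458/1.9144893e-11 = 1.5659134e+19 Hz

Frequency shift (decrease):
Δf = f₀ - f' = 1.915e+19 - 1.5659134e+19 = 3.491e+18 Hz

(Intermediate values are shown rounded; full precision is carried through to the final answer.)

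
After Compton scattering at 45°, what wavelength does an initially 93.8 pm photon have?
94.5106 pm

Using the Compton formula: λ' = λ + λ_C(1 − cos θ)

For θ = 45°, cos θ = √2/2 (exact) ≈ 0.7071, so:
1 − cos 45° = 1 − (√2/2) ≈ 0.2929

Δλ = λ_C × 0.2929 = 2.4263 × 0.2929 = 0.7106 pm

λ' = 93.8 + 0.7106 = 94.5106 pm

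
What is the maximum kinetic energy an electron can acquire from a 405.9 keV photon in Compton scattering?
249.1003 keV

Maximum energy transfer occurs at θ = 180° (backscattering).

Initial photon: E₀ = 405.9 keV → λ₀ = 3.0546 pm

Maximum Compton shift (at 180°):
Δλ_max = 2λ_C = 2 × 2.4263 = 4.8526 pm

Final wavelength:
λ' = 3.0546 + 4.8526 = 7.9072 pm

Minimum photon energy (maximum energy to electron):
E'_min = hc/λ' = 156.7997 keV

Maximum electron kinetic energy:
K_max = E₀ - E'_min = 405.9000 - 156.7997 = 249.1003 keV

(Intermediate values are shown rounded; full precision is carried through to the final answer.)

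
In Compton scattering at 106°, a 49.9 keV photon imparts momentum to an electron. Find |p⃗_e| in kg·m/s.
4.0276e-23 kg·m/s

The electron is initially at rest, so by conservation of momentum:
p⃗_e = p⃗₀ − p⃗'  (incident photon momentum minus scattered photon momentum)

Photon momentum magnitudes (p = h/λ = E/c):
λ₀ = hc/E₀ = 24.8465 pm → p₀ = h/λ₀ = 2.6668e-23 kg·m/s
Δλ = λ_C(1 − cos 106°) = 3.0951 pm
λ' = 27.9416 pm → p' = h/λ' = 2.3714e-23 kg·m/s

The scattered photon makes angle θ = 106° with the incident direction, so by the law of cosines:
|p⃗_e|² = p₀² + p'² − 2p₀p'cos θ
|p⃗_e|² = (2.6668e-23)² + (2.3714e-23)² − 2·2.6668e-23·2.3714e-23·cos(106°)
|p⃗_e| = 4.0276e-23 kg·m/s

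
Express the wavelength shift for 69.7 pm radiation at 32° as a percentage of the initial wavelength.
0.5290%

Calculate the Compton shift:
Δλ = λ_C(1 - cos(32°))
Δλ = 2.4263 × (1 - cos(32°))
Δλ = 2.4263 × 0.1520
Δλ = 0.3687 pm

Percentage change:
(Δλ/λ₀) × 100 = (0.3687/69.7) × 100
= 0.5290%

(Intermediate values are shown rounded; full precision is carried through to the final answer.)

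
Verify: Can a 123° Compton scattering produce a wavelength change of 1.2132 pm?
No, inconsistent

Calculate the expected shift for θ = 123°:

Δλ_expected = λ_C(1 - cos(123°))
Δλ_expected = 2.4263 × (1 - cos(123°))
Δλ_expected = 2.4263 × 1.5446
Δλ_expected = 3.7478 pm

Given shift: 1.2132 pm
Expected shift: 3.7478 pm
Difference: 2.5346 pm

The values do not match. The given shift corresponds to θ ≈ 60.0°, not 123°.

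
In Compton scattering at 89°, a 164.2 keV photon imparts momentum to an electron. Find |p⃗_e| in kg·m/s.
1.0929e-22 kg·m/s

The electron is initially at rest, so by conservation of momentum:
p⃗_e = p⃗₀ − p⃗'  (incident photon momentum minus scattered photon momentum)

Photon momentum magnitudes (p = h/λ = E/c):
λ₀ = hc/E₀ = 7.5508 pm → p₀ = h/λ₀ = 8.7753e-23 kg·m/s
Δλ = λ_C(1 − cos 89°) = 2.3840 pm
λ' = 9.9348 pm → p' = h/λ' = 6.6696e-23 kg·m/s

The scattered photon makes angle θ = 89° with the incident direction, so by the law of cosines:
|p⃗_e|² = p₀² + p'² − 2p₀p'cos θ
|p⃗_e|² = (8.7753e-23)² + (6.6696e-23)² − 2·8.7753e-23·6.6696e-23·cos(89°)
|p⃗_e| = 1.0929e-22 kg·m/s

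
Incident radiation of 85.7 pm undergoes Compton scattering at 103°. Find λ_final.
88.6721 pm

Using the Compton scattering formula:
λ' = λ + Δλ = λ + λ_C(1 - cos θ)

Given:
- Initial wavelength λ = 85.7 pm
- Scattering angle θ = 103°
- Compton wavelength λ_C ≈ 2.4263 pm

Calculate the shift:
Δλ = 2.4263 × (1 - cos(103°))
Δλ = 2.4263 × 1.2250
Δλ = 2.9721 pm

Final wavelength:
λ' = 85.7 + 2.9721 = 88.6721 pm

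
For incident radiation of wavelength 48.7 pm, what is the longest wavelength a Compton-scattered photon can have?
53.5526 pm (at θ = 180°)

The Compton shift is Δλ = λ_C(1 − cos θ).

Since cos θ ranges from −1 to 1, the factor (1 − cos θ) ranges from 0 to 2; the maximum shift occurs at θ = 180° (backscattering):
Δλ_max = 2λ_C = 2 × 2.4263 pm = 4.8526 pm

Maximum scattered wavelength:
λ'_max = λ₀ + Δλ_max = 48.7 + 4.8526 = 53.5526 pm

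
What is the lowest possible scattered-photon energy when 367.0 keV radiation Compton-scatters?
150.6319 keV (at θ = 180°)

The scattered photon has minimum energy when its wavelength is maximum, i.e., when the Compton shift Δλ = λ_C(1 − cos θ) is maximum. This occurs at θ = 180° (backscattering), giving Δλ_max = 2λ_C = 4.8526 pm.

Initial wavelength: λ₀ = hc/E₀ = 3.3783 pm
Maximum final wavelength: λ'_max = λ₀ + 2λ_C = 3.3783 + 4.8526 = 8.2309 pm
Minimum final energy: E'_min = hc/λ'_max = 150.6319 keV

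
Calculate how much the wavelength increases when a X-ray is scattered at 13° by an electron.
0.0622 pm

Using the Compton scattering formula:
Δλ = λ_C(1 - cos θ)

where λ_C = h/(m_e·c) ≈ 2.4263 pm is the Compton wavelength of an electron.

For θ = 13°:
cos(13°) = 0.9744
1 - cos(13°) = 0.0256

Δλ = 2.4263 × 0.0256
Δλ = 0.0622 pm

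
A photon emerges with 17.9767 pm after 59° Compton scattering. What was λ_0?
16.8000 pm

From λ' = λ + Δλ, we have λ = λ' - Δλ

First calculate the Compton shift:
Δλ = λ_C(1 - cos θ)
Δλ = 2.4263 × (1 - cos(59°))
Δλ = 2.4263 × 0.4850
Δλ = 1.1767 pm

Initial wavelength:
λ = λ' - Δλ
λ = 17.9767 - 1.1767
λ = 16.8000 pm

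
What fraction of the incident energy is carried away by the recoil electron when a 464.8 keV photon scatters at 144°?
0.6220 (or 62.20%)

Calculate initial and final photon energies:

Initial: E₀ = 464.8 keV → λ₀ = 2.6675 pm
Compton shift: Δλ = 4.3892 pm
Final wavelength: λ' = 7.0567 pm
Final energy: E' = 175.6969 keV

Fractional energy loss:
(E₀ - E')/E₀ = (464.8000 - 175.6969)/464.8000
= 289.1031/464.8000
= 0.6220
= 62.20%

(Intermediate values are shown rounded; full precision is carried through to the final answer.)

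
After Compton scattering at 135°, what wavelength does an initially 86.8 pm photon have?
90.9420 pm

Using the Compton formula: λ' = λ + λ_C(1 − cos θ)

For θ = 135°, cos θ = -√2/2 (exact) ≈ -0.7071, so:
1 − cos 135° = 1 − (-√2/2) ≈ 1.7071

Δλ = λ_C × 1.7071 = 2.4263 × 1.7071 = 4.1420 pm

λ' = 86.8 + 4.1420 = 90.9420 pm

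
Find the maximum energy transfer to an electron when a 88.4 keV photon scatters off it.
22.7234 keV

Maximum energy transfer occurs at θ = 180° (backscattering).

Initial photon: E₀ = 88.4 keV → λ₀ = 14.0254 pm

Maximum Compton shift (at 180°):
Δλ_max = 2λ_C = 2 × 2.4263 = 4.8526 pm

Final wavelength:
λ' = 14.0254 + 4.8526 = 18.8780 pm

Minimum photon energy (maximum energy to electron):
E'_min = hc/λ' = 65.6766 keV

Maximum electron kinetic energy:
K_max = E₀ - E'_min = 88.4000 - 65.6766 = 22.7234 keV

(Intermediate values are shown rounded; full precision is carried through to the final answer.)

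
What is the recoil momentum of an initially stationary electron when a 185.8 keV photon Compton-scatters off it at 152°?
1.5385e-22 kg·m/s

The electron is initially at rest, so by conservation of momentum:
p⃗_e = p⃗₀ − p⃗'  (incident photon momentum minus scattered photon momentum)

Photon momentum magnitudes (p = h/λ = E/c):
λ₀ = hc/E₀ = 6.6730 pm → p₀ = h/λ₀ = 9.9297e-23 kg·m/s
Δλ = λ_C(1 − cos 152°) = 4.5686 pm
λ' = 11.2416 pm → p' = h/λ' = 5.8942e-23 kg·m/s

The scattered photon makes angle θ = 152° with the incident direction, so by the law of cosines:
|p⃗_e|² = p₀² + p'² − 2p₀p'cos θ
|p⃗_e|² = (9.9297e-23)² + (5.8942e-23)² − 2·9.9297e-23·5.8942e-23·cos(152°)
|p⃗_e| = 1.5385e-22 kg·m/s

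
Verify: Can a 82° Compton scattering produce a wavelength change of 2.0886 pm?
Yes, consistent

Calculate the expected shift for θ = 82°:

Δλ_expected = λ_C(1 - cos(82°))
Δλ_expected = 2.4263 × (1 - cos(82°))
Δλ_expected = 2.4263 × 0.8608
Δλ_expected = 2.0886 pm

Given shift: 2.0886 pm
Expected shift: 2.0886 pm
Difference: 0.0000 pm

The values match. This is consistent with Compton scattering at the stated angle.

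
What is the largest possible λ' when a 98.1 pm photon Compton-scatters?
102.9526 pm (at θ = 180°)

The Compton shift is Δλ = λ_C(1 − cos θ).

Since cos θ ranges from −1 to 1, the factor (1 − cos θ) ranges from 0 to 2; the maximum shift occurs at θ = 180° (backscattering):
Δλ_max = 2λ_C = 2 × 2.4263 pm = 4.8526 pm

Maximum scattered wavelength:
λ'_max = λ₀ + Δλ_max = 98.1 + 4.8526 = 102.9526 pm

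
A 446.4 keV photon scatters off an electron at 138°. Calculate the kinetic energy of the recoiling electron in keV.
269.4525 keV

By energy conservation: K_e = E_initial - E_final

First find the scattered photon energy:
Initial wavelength: λ = hc/E = 2.7774 pm
Compton shift: Δλ = λ_C(1 - cos(138°)) = 4.2294 pm
Final wavelength: λ' = 2.7774 + 4.2294 = 7.0068 pm
Final photon energy: E' = hc/λ' = 176.9475 keV

Electron kinetic energy:
K_e = E - E' = 446.4000 - 176.9475 = 269.4525 keV

(Intermediate values are shown rounded; full precision is carried through to the final answer.)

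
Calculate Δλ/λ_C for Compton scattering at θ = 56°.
0.4408 λ_C

The Compton shift formula is:
Δλ = λ_C(1 - cos θ)

Dividing both sides by λ_C:
Δλ/λ_C = 1 - cos θ

For θ = 56°:
Δλ/λ_C = 1 - cos(56°)
Δλ/λ_C = 1 - 0.5592
Δλ/λ_C = 0.4408

This means the shift is 0.4408 × λ_C = 1.0695 pm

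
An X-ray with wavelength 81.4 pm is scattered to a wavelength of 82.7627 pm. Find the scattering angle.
64.00°

First find the wavelength shift:
Δλ = λ' - λ = 82.7627 - 81.4 = 1.3627 pm

Using Δλ = λ_C(1 - cos θ), with λ_C = h/(m_e·c) ≈ 2.42631024 pm:
cos θ = 1 - Δλ/λ_C
cos θ = 1 - 1.3627/2.42631024
cos θ = 0.438365

θ = arccos(0.438365)
θ = 64.00°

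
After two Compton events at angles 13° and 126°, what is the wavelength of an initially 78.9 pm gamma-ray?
82.8146 pm

Apply Compton shift twice:

First scattering at θ₁ = 13°:
Δλ₁ = λ_C(1 - cos(13°))
Δλ₁ = 2.4263 × 0.0256
Δλ₁ = 0.0622 pm

After first scattering:
λ₁ = 78.9 + 0.0622 = 78.9622 pm

Second scattering at θ₂ = 126°:
Δλ₂ = λ_C(1 - cos(126°))
Δλ₂ = 2.4263 × 1.5878
Δλ₂ = 3.8525 pm

Final wavelength:
λ₂ = 78.9622 + 3.8525 = 82.8146 pm

Total shift: Δλ_total = 0.0622 + 3.8525 = 3.9146 pm

(Intermediate values are shown rounded; full precision is carried through to the final answer.)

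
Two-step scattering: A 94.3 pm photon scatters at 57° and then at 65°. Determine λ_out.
96.8058 pm

Apply Compton shift twice:

First scattering at θ₁ = 57°:
Δλ₁ = λ_C(1 - cos(57°))
Δλ₁ = 2.4263 × 0.4554
Δλ₁ = 1.1048 pm

After first scattering:
λ₁ = 94.3 + 1.1048 = 95.4048 pm

Second scattering at θ₂ = 65°:
Δλ₂ = λ_C(1 - cos(65°))
Δλ₂ = 2.4263 × 0.5774
Δλ₂ = 1.4009 pm

Final wavelength:
λ₂ = 95.4048 + 1.4009 = 96.8058 pm

Total shift: Δλ_total = 1.1048 + 1.4009 = 2.5058 pm

(Intermediate values are shown rounded; full precision is carried through to the final answer.)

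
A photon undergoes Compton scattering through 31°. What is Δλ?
0.3466 pm

Using the Compton scattering formula:
Δλ = λ_C(1 - cos θ)

where λ_C = h/(m_e·c) ≈ 2.4263 pm is the Compton wavelength of an electron.

For θ = 31°:
cos(31°) = 0.8572
1 - cos(31°) = 0.1428

Δλ = 2.4263 × 0.1428
Δλ = 0.3466 pm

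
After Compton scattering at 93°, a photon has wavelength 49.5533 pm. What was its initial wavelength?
47.0000 pm

From λ' = λ + Δλ, we have λ = λ' - Δλ

First calculate the Compton shift:
Δλ = λ_C(1 - cos θ)
Δλ = 2.4263 × (1 - cos(93°))
Δλ = 2.4263 × 1.0523
Δλ = 2.5533 pm

Initial wavelength:
λ = λ' - Δλ
λ = 49.5533 - 2.5533
λ = 47.0000 pm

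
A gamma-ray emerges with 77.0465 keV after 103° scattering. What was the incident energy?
94.5000 keV

Convert final energy to wavelength (hc ≈ 1239.842 keV·pm):
λ' = hc/E' = 1239.842 / 77.0465 = 16.0921 pm

Calculate the Compton shift:
Δλ = λ_C(1 - cos(103°))
Δλ = 2.4263 × (1 - cos(103°))
Δλ = 2.9721 pm

Initial wavelength:
λ = λ' - Δλ = 16.0921 - 2.9721 = 13.1200 pm

Initial energy:
E = hc/λ = 1239.842 / 13.1200 = 94.5000 keV

(Intermediate values are shown rounded; full precision is carried through to the final answer.)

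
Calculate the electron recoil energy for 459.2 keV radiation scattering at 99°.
234.0146 keV

By energy conservation: K_e = E_initial - E_final

First find the scattered photon energy:
Initial wavelength: λ = hc/E = 2.7000 pm
Compton shift: Δλ = λ_C(1 - cos(99°)) = 2.8059 pm
Final wavelength: λ' = 2.7000 + 2.8059 = 5.5059 pm
Final photon energy: E' = hc/λ' = 225.1854 keV

Electron kinetic energy:
K_e = E - E' = 459.2000 - 225.1854 = 234.0146 keV

(Intermediate values are shown rounded; full precision is carried through to the final answer.)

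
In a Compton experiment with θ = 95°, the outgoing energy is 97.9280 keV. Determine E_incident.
123.7000 keV

Convert final energy to wavelength (hc ≈ 1239.842 keV·pm):
λ' = hc/E' = 1239.842 / 97.9280 = 12.6608 pm

Calculate the Compton shift:
Δλ = λ_C(1 - cos(95°))
Δλ = 2.4263 × (1 - cos(95°))
Δλ = 2.6378 pm

Initial wavelength:
λ = λ' - Δλ = 12.6608 - 2.6378 = 10.0230 pm

Initial energy:
E = hc/λ = 1239.842 / 10.0230 = 123.7000 keV

(Intermediate values are shown rounded; full precision is carried through to the final answer.)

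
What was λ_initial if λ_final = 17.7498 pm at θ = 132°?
13.7000 pm

From λ' = λ + Δλ, we have λ = λ' - Δλ

First calculate the Compton shift:
Δλ = λ_C(1 - cos θ)
Δλ = 2.4263 × (1 - cos(132°))
Δλ = 2.4263 × 1.6691
Δλ = 4.0498 pm

Initial wavelength:
λ = λ' - Δλ
λ = 17.7498 - 4.0498
λ = 13.7000 pm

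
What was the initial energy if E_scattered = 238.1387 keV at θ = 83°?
403.0999 keV

Convert final energy to wavelength (hc ≈ 1239.842 keV·pm):
λ' = hc/E' = 1239.842 / 238.1387 = 5.2064 pm

Calculate the Compton shift:
Δλ = λ_C(1 - cos(83°))
Δλ = 2.4263 × (1 - cos(83°))
Δλ = 2.1306 pm

Initial wavelength:
λ = λ' - Δλ = 5.2064 - 2.1306 = 3.0758 pm

Initial energy:
E = hc/λ = 1239.842 / 3.0758 = 403.0999 keV

(Intermediate values are shown rounded; full precision is carried through to the final answer.)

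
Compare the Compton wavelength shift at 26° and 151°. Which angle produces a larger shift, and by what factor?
151° produces the larger shift by a factor of 18.523

Calculate both shifts using Δλ = λ_C(1 - cos θ):

For θ₁ = 26°:
Δλ₁ = 2.4263 × (1 - cos(26°))
Δλ₁ = 2.4263 × 0.1012
Δλ₁ = 0.2456 pm

For θ₂ = 151°:
Δλ₂ = 2.4263 × (1 - cos(151°))
Δλ₂ = 2.4263 × 1.8746
Δλ₂ = 4.5484 pm

The 151° angle produces the larger shift.
Ratio: 4.5484/0.2456 = 18.523

(Intermediate values are shown rounded; full precision is carried through to the final answer.)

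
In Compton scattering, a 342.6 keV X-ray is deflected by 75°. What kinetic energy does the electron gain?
113.7310 keV

By energy conservation: K_e = E_initial - E_final

First find the scattered photon energy:
Initial wavelength: λ = hc/E = 3.6189 pm
Compton shift: Δλ = λ_C(1 - cos(75°)) = 1.7983 pm
Final wavelength: λ' = 3.6189 + 1.7983 = 5.4173 pm
Final photon energy: E' = hc/λ' = 228.8690 keV

Electron kinetic energy:
K_e = E - E' = 342.6000 - 228.8690 = 113.7310 keV

(Intermediate values are shown rounded; full precision is carried through to the final answer.)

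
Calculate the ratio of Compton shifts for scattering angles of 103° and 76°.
103° produces the larger shift by a factor of 1.616

Calculate both shifts using Δλ = λ_C(1 - cos θ):

For θ₁ = 76°:
Δλ₁ = 2.4263 × (1 - cos(76°))
Δλ₁ = 2.4263 × 0.7581
Δλ₁ = 1.8393 pm

For θ₂ = 103°:
Δλ₂ = 2.4263 × (1 - cos(103°))
Δλ₂ = 2.4263 × 1.2250
Δλ₂ = 2.9721 pm

The 103° angle produces the larger shift.
Ratio: 2.9721/1.8393 = 1.616

(Intermediate values are shown rounded; full precision is carried through to the final answer.)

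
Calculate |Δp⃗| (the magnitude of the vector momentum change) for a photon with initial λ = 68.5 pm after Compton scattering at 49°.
7.9752e-24 kg·m/s

Photon momentum magnitude is p = h/λ.

Initial momentum:
p₀ = h/λ = 6.6261e-34/6.8500e-11 = 9.6731e-24 kg·m/s

After scattering:
λ' = λ + Δλ = 68.5 + 0.8345 = 69.3345 pm
p' = h/λ' = 6.6261e-34/6.9335e-11 = 9.5567e-24 kg·m/s

Momentum is a vector; the scattered photon's direction makes angle θ = 49° with the incident direction. The magnitude of the vector change Δp⃗ = p⃗₀ − p⃗' is found from the law of cosines:
|Δp⃗|² = p₀² + p'² − 2p₀p'cos θ
|Δp⃗|² = (9.6731e-24)² + (9.5567e-24)² − 2·9.6731e-24·9.5567e-24·cos(49°)
|Δp⃗| = 7.9752e-24 kg·m/s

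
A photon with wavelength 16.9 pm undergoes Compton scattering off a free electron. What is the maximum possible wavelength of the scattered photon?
21.7526 pm (at θ = 180°)

The Compton shift is Δλ = λ_C(1 − cos θ).

Since cos θ ranges from −1 to 1, the factor (1 − cos θ) ranges from 0 to 2; the maximum shift occurs at θ = 180° (backscattering):
Δλ_max = 2λ_C = 2 × 2.4263 pm = 4.8526 pm

Maximum scattered wavelength:
λ'_max = λ₀ + Δλ_max = 16.9 + 4.8526 = 21.7526 pm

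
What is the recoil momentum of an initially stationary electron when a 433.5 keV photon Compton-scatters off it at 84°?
2.5423e-22 kg·m/s

The electron is initially at rest, so by conservation of momentum:
p⃗_e = p⃗₀ − p⃗'  (incident photon momentum minus scattered photon momentum)

Photon momentum magnitudes (p = h/λ = E/c):
λ₀ = hc/E₀ = 2.8601 pm → p₀ = h/λ₀ = 2.3167e-22 kg·m/s
Δλ = λ_C(1 − cos 84°) = 2.1727 pm
λ' = 5.0328 pm → p' = h/λ' = 1.3166e-22 kg·m/s

The scattered photon makes angle θ = 84° with the incident direction, so by the law of cosines:
|p⃗_e|² = p₀² + p'² − 2p₀p'cos θ
|p⃗_e|² = (2.3167e-22)² + (1.3166e-22)² − 2·2.3167e-22·1.3166e-22·cos(84°)
|p⃗_e| = 2.5423e-22 kg·m/s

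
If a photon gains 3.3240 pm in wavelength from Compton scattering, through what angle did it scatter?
111.71°

From the Compton formula Δλ = λ_C(1 - cos θ), we can solve for θ:

cos θ = 1 - Δλ/λ_C

Given:
- Δλ = 3.3240 pm
- λ_C = h/(m_e·c) ≈ 2.42631024 pm

cos θ = 1 - 3.3240/2.42631024
cos θ = 1 - 1.369981
cos θ = -0.369981

θ = arccos(-0.369981)
θ = 111.71°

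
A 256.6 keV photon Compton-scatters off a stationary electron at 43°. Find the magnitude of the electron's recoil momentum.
9.5754e-23 kg·m/s

The electron is initially at rest, so by conservation of momentum:
p⃗_e = p⃗₀ − p⃗'  (incident photon momentum minus scattered photon momentum)

Photon momentum magnitudes (p = h/λ = E/c):
λ₀ = hc/E₀ = 4.8318 pm → p₀ = h/λ₀ = 1.3713e-22 kg·m/s
Δλ = λ_C(1 − cos 43°) = 0.6518 pm
λ' = 5.4836 pm → p' = h/λ' = 1.2083e-22 kg·m/s

The scattered photon makes angle θ = 43° with the incident direction, so by the law of cosines:
|p⃗_e|² = p₀² + p'² − 2p₀p'cos θ
|p⃗_e|² = (1.3713e-22)² + (1.2083e-22)² − 2·1.3713e-22·1.2083e-22·cos(43°)
|p⃗_e| = 9.5754e-23 kg·m/s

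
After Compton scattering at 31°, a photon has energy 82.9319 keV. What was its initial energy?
84.9000 keV

Convert final energy to wavelength (hc ≈ 1239.842 keV·pm):
λ' = hc/E' = 1239.842 / 82.9319 = 14.9501 pm

Calculate the Compton shift:
Δλ = λ_C(1 - cos(31°))
Δλ = 2.4263 × (1 - cos(31°))
Δλ = 0.3466 pm

Initial wavelength:
λ = λ' - Δλ = 14.9501 - 0.3466 = 14.6036 pm

Initial energy:
E = hc/λ = 1239.842 / 14.6036 = 84.9000 keV

(Intermediate values are shown rounded; full precision is carried through to the final answer.)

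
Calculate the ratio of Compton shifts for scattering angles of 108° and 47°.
108° produces the larger shift by a factor of 4.116

Calculate both shifts using Δλ = λ_C(1 - cos θ):

For θ₁ = 47°:
Δλ₁ = 2.4263 × (1 - cos(47°))
Δλ₁ = 2.4263 × 0.3180
Δλ₁ = 0.7716 pm

For θ₂ = 108°:
Δλ₂ = 2.4263 × (1 - cos(108°))
Δλ₂ = 2.4263 × 1.3090
Δλ₂ = 3.1761 pm

The 108° angle produces the larger shift.
Ratio: 3.1761/0.7716 = 4.116

(Intermediate values are shown rounded; full precision is carried through to the final answer.)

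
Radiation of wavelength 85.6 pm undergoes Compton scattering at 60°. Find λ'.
86.8132 pm

Using the Compton formula: λ' = λ + λ_C(1 − cos θ)

For θ = 60°, cos θ = 1/2 (exact) = 0.5000, so:
1 − cos 60° = 1 − (1/2) = 0.5000

Δλ = λ_C × 0.5000 = 2.4263 × 0.5000 = 1.2132 pm

λ' = 85.6 + 1.2132 = 86.8132 pm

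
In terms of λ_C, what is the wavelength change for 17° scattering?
0.0437 λ_C

The Compton shift formula is:
Δλ = λ_C(1 - cos θ)

Dividing both sides by λ_C:
Δλ/λ_C = 1 - cos θ

For θ = 17°:
Δλ/λ_C = 1 - cos(17°)
Δλ/λ_C = 1 - 0.9563
Δλ/λ_C = 0.0437

This means the shift is 0.0437 × λ_C = 0.1060 pm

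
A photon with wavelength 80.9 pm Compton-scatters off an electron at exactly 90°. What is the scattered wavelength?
83.3263 pm

Using the Compton formula: λ' = λ + λ_C(1 − cos θ)

For θ = 90°, cos θ = 0 (exact) = 0.0000, so:
1 − cos 90° = 1 − (0) = 1.0000

Δλ = λ_C × 1.0000 = 2.4263 × 1.0000 = 2.4263 pm

λ' = 80.9 + 2.4263 = 83.3263 pm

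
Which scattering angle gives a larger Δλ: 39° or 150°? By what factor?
150° produces the larger shift by a factor of 8.373

Calculate both shifts using Δλ = λ_C(1 - cos θ):

For θ₁ = 39°:
Δλ₁ = 2.4263 × (1 - cos(39°))
Δλ₁ = 2.4263 × 0.2229
Δλ₁ = 0.5407 pm

For θ₂ = 150°:
Δλ₂ = 2.4263 × (1 - cos(150°))
Δλ₂ = 2.4263 × 1.8660
Δλ₂ = 4.5276 pm

The 150° angle produces the larger shift.
Ratio: 4.5276/0.5407 = 8.373

(Intermediate values are shown rounded; full precision is carried through to the final answer.)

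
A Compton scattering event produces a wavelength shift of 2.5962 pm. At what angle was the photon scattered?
94.02°

From the Compton formula Δλ = λ_C(1 - cos θ), we can solve for θ:

cos θ = 1 - Δλ/λ_C

Given:
- Δλ = 2.5962 pm
- λ_C = h/(m_e·c) ≈ 2.42631024 pm

cos θ = 1 - 2.5962/2.42631024
cos θ = 1 - 1.070020
cos θ = -0.070020

θ = arccos(-0.070020)
θ = 94.02°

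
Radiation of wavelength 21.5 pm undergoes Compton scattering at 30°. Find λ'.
21.8251 pm

Using the Compton formula: λ' = λ + λ_C(1 − cos θ)

For θ = 30°, cos θ = √3/2 (exact) ≈ 0.8660, so:
1 − cos 30° = 1 − (√3/2) ≈ 0.1340

Δλ = λ_C × 0.1340 = 2.4263 × 0.1340 = 0.3251 pm

λ' = 21.5 + 0.3251 = 21.8251 pm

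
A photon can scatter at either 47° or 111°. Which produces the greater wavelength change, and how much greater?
111° produces the larger shift by a factor of 4.272

Calculate both shifts using Δλ = λ_C(1 - cos θ):

For θ₁ = 47°:
Δλ₁ = 2.4263 × (1 - cos(47°))
Δλ₁ = 2.4263 × 0.3180
Δλ₁ = 0.7716 pm

For θ₂ = 111°:
Δλ₂ = 2.4263 × (1 - cos(111°))
Δλ₂ = 2.4263 × 1.3584
Δλ₂ = 3.2958 pm

The 111° angle produces the larger shift.
Ratio: 3.2958/0.7716 = 4.272

(Intermediate values are shown rounded; full precision is carried through to the final answer.)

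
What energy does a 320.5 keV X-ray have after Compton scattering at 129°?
158.5131 keV

First convert energy to wavelength:
λ = hc/E, with hc ≈ 1239.842 keV·pm (i.e. 1239.842 eV·nm)

For E = 320.5 keV = 320500 eV:
λ = 1239.842 keV·pm / 320.5 keV
λ = 3.8685 pm

Calculate the Compton shift:
Δλ = λ_C(1 - cos(129°)) = 2.4263 × 1.6293
Δλ = 3.9532 pm

Final wavelength:
λ' = 3.8685 + 3.9532 = 7.8217 pm

Final energy:
E' = hc/λ' = 1239.842 / 7.8217 = 158.5131 keV

(Intermediate values are shown rounded; full precision is carried through to the final answer.)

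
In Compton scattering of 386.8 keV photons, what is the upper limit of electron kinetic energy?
232.9353 keV

Maximum energy transfer occurs at θ = 180° (backscattering).

Initial photon: E₀ = 386.8 keV → λ₀ = 3.2054 pm

Maximum Compton shift (at 180°):
Δλ_max = 2λ_C = 2 × 2.4263 = 4.8526 pm

Final wavelength:
λ' = 3.2054 + 4.8526 = 8.0580 pm

Minimum photon energy (maximum energy to electron):
E'_min = hc/λ' = 153.8647 keV

Maximum electron kinetic energy:
K_max = E₀ - E'_min = 386.8000 - 153.8647 = 232.9353 keV

(Intermediate values are shown rounded; full precision is carried through to the final answer.)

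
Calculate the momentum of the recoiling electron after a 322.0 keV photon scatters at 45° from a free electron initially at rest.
1.2395e-22 kg·m/s

The electron is initially at rest, so by conservation of momentum:
p⃗_e = p⃗₀ − p⃗'  (incident photon momentum minus scattered photon momentum)

Photon momentum magnitudes (p = h/λ = E/c):
λ₀ = hc/E₀ = 3.8504 pm → p₀ = h/λ₀ = 1.7209e-22 kg·m/s
Δλ = λ_C(1 − cos 45°) = 0.7106 pm
λ' = 4.5611 pm → p' = h/λ' = 1.4527e-22 kg·m/s

The scattered photon makes angle θ = 45° with the incident direction, so by the law of cosines:
|p⃗_e|² = p₀² + p'² − 2p₀p'cos θ
|p⃗_e|² = (1.7209e-22)² + (1.4527e-22)² − 2·1.7209e-22·1.4527e-22·cos(45°)
|p⃗_e| = 1.2395e-22 kg·m/s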